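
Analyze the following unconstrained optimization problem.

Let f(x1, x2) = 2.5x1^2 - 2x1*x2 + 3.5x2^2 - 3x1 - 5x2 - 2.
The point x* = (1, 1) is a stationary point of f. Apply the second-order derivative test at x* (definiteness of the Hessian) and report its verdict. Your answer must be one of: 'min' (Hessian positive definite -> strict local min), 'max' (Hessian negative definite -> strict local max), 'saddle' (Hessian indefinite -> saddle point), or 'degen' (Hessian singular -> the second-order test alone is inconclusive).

Compute the Hessian H = grad^2 f:
  H = [[5, -2], [-2, 7]]
Verify stationarity: grad f(x*) = H x* + g = (0, 0).
Eigenvalues of H: 3.7639, 8.2361.
Both eigenvalues > 0, so H is positive definite -> x* is a strict local min.

min


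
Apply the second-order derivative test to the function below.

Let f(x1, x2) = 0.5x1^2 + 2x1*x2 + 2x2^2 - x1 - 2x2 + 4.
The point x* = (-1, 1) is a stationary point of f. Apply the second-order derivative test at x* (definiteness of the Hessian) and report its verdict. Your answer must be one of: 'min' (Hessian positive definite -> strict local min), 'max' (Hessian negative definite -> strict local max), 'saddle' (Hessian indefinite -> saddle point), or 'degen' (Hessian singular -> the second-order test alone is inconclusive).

Compute the Hessian H = grad^2 f:
  H = [[1, 2], [2, 4]]
Verify stationarity: grad f(x*) = H x* + g = (0, 0).
Eigenvalues of H: 0, 5.
H has a zero eigenvalue (singular; positive semidefinite but not definite), so H is neither positive definite, negative definite, nor indefinite. The second-order test alone is inconclusive -> degen.
(Indeed, f is constant along the null direction of H through x*, so x* is not a strict local extremum.)

degen


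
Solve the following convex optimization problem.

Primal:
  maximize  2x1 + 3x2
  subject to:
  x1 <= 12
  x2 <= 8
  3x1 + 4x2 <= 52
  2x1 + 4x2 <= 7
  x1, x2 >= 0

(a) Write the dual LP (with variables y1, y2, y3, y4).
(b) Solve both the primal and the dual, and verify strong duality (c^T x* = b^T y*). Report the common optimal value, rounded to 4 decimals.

The standard primal-dual pair for 'max c^T x s.t. A x <= b, x >= 0' is:
  Dual:  min b^T y  s.t.  A^T y >= c,  y >= 0.

So the dual LP is:
  minimize  12y1 + 8y2 + 52y3 + 7y4
  subject to:
    y1 + 3y3 + 2y4 >= 2
    y2 + 4y3 + 4y4 >= 3
    y1, y2, y3, y4 >= 0

Solving the primal: x* = (3.5, 0).
  primal value c^T x* = 7.
Solving the dual: y* = (0, 0, 0, 1).
  dual value b^T y* = 7.
Strong duality: c^T x* = b^T y*. Confirmed.

7


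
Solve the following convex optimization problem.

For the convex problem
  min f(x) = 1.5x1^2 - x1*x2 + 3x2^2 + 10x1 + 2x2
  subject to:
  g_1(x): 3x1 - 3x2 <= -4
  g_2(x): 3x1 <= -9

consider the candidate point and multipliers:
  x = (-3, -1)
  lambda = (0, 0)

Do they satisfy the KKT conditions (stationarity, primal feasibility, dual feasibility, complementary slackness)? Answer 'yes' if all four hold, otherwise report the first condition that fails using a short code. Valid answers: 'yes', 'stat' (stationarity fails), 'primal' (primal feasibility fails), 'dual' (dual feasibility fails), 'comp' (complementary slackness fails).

Gradient of f: grad f(x) = Q x + c = (2, -1)
Constraint values g_i(x) = a_i^T x - b_i:
  g_1((-3, -1)) = -2
  g_2((-3, -1)) = 0
Stationarity residual: grad f(x) + sum_i lambda_i a_i = (2, -1)
  -> stationarity FAILS
Primal feasibility (all g_i <= 0): OK
Dual feasibility (all lambda_i >= 0): OK
Complementary slackness (lambda_i * g_i(x) = 0 for all i): OK

Verdict: the first failing condition is stationarity -> stat.

stat


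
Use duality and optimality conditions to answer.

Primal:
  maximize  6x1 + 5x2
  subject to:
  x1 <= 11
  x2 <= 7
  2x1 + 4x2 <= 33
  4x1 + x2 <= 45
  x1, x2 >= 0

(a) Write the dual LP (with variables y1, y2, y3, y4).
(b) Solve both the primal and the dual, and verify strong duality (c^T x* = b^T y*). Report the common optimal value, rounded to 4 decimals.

The standard primal-dual pair for 'max c^T x s.t. A x <= b, x >= 0' is:
  Dual:  min b^T y  s.t.  A^T y >= c,  y >= 0.

So the dual LP is:
  minimize  11y1 + 7y2 + 33y3 + 45y4
  subject to:
    y1 + 2y3 + 4y4 >= 6
    y2 + 4y3 + y4 >= 5
    y1, y2, y3, y4 >= 0

Solving the primal: x* = (10.5, 3).
  primal value c^T x* = 78.
Solving the dual: y* = (0, 0, 1, 1).
  dual value b^T y* = 78.
Strong duality: c^T x* = b^T y*. Confirmed.

78


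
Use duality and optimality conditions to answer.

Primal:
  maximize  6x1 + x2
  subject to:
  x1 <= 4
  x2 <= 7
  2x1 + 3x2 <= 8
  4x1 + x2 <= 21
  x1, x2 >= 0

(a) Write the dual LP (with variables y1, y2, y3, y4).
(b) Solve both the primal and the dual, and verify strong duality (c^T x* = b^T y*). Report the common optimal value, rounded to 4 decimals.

The standard primal-dual pair for 'max c^T x s.t. A x <= b, x >= 0' is:
  Dual:  min b^T y  s.t.  A^T y >= c,  y >= 0.

So the dual LP is:
  minimize  4y1 + 7y2 + 8y3 + 21y4
  subject to:
    y1 + 2y3 + 4y4 >= 6
    y2 + 3y3 + y4 >= 1
    y1, y2, y3, y4 >= 0

Solving the primal: x* = (4, 0).
  primal value c^T x* = 24.
Solving the dual: y* = (5.3333, 0, 0.3333, 0).
  dual value b^T y* = 24.
Strong duality: c^T x* = b^T y*. Confirmed.

24


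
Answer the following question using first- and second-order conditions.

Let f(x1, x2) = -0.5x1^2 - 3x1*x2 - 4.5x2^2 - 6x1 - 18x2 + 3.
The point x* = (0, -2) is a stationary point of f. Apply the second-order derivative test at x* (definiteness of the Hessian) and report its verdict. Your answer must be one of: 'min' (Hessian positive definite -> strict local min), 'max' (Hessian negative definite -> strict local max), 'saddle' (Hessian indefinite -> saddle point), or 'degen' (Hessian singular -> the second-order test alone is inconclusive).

Compute the Hessian H = grad^2 f:
  H = [[-1, -3], [-3, -9]]
Verify stationarity: grad f(x*) = H x* + g = (0, 0).
Eigenvalues of H: -10, 0.
H has a zero eigenvalue (singular; negative semidefinite but not definite), so H is neither positive definite, negative definite, nor indefinite. The second-order test alone is inconclusive -> degen.
(Indeed, f is constant along the null direction of H through x*, so x* is not a strict local extremum.)

degen


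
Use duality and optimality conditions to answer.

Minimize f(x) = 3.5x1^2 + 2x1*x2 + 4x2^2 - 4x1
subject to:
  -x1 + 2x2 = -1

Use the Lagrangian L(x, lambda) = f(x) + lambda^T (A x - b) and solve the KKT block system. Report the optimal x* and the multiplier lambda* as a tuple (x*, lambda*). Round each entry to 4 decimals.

Form the Lagrangian:
  L(x, lambda) = (1/2) x^T Q x + c^T x + lambda^T (A x - b)
Stationarity (grad_x L = 0): Q x + c + A^T lambda = 0.
Primal feasibility: A x = b.

This gives the KKT block system:
  [ Q   A^T ] [ x     ]   [-c ]
  [ A    0  ] [ lambda ] = [ b ]

Solving the linear system:
  x*      = (0.6364, -0.1818)
  lambda* = (0.0909)
  f(x*)   = -1.2273

x* = (0.6364, -0.1818), lambda* = (0.0909)


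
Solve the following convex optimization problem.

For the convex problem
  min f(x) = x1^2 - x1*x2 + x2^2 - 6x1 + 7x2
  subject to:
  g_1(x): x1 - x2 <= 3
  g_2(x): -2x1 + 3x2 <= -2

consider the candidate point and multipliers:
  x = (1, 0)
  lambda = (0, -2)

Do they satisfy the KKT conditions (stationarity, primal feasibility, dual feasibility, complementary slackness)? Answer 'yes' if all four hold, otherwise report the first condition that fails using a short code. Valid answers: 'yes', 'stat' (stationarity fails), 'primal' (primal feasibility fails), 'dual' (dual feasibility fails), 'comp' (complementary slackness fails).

Gradient of f: grad f(x) = Q x + c = (-4, 6)
Constraint values g_i(x) = a_i^T x - b_i:
  g_1((1, 0)) = -2
  g_2((1, 0)) = 0
Stationarity residual: grad f(x) + sum_i lambda_i a_i = (0, 0)
  -> stationarity OK
Primal feasibility (all g_i <= 0): OK
Dual feasibility (all lambda_i >= 0): FAILS
Complementary slackness (lambda_i * g_i(x) = 0 for all i): OK

Verdict: the first failing condition is dual_feasibility -> dual.

dual


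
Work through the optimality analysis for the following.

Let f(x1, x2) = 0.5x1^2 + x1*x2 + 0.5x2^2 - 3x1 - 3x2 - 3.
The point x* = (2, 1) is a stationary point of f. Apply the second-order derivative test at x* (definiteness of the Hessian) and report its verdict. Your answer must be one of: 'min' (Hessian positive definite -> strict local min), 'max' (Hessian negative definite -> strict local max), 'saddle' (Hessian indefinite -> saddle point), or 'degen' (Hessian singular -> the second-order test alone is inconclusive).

Compute the Hessian H = grad^2 f:
  H = [[1, 1], [1, 1]]
Verify stationarity: grad f(x*) = H x* + g = (0, 0).
Eigenvalues of H: 0, 2.
H has a zero eigenvalue (singular; positive semidefinite but not definite), so H is neither positive definite, negative definite, nor indefinite. The second-order test alone is inconclusive -> degen.
(Indeed, f is constant along the null direction of H through x*, so x* is not a strict local extremum.)

degen


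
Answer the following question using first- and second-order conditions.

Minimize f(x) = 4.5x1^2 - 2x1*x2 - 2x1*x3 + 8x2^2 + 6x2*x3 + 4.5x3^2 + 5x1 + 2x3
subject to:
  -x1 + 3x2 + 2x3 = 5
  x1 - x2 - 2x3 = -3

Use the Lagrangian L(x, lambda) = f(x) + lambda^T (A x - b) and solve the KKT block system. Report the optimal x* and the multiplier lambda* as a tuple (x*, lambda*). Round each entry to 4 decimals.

Form the Lagrangian:
  L(x, lambda) = (1/2) x^T Q x + c^T x + lambda^T (A x - b)
Stationarity (grad_x L = 0): Q x + c + A^T lambda = 0.
Primal feasibility: A x = b.

This gives the KKT block system:
  [ Q   A^T ] [ x     ]   [-c ]
  [ A    0  ] [ lambda ] = [ b ]

Solving the linear system:
  x*      = (-1.027, 1, 0.4865)
  lambda* = (-6.8784, 0.3378)
  f(x*)   = 15.6216

x* = (-1.027, 1, 0.4865), lambda* = (-6.8784, 0.3378)


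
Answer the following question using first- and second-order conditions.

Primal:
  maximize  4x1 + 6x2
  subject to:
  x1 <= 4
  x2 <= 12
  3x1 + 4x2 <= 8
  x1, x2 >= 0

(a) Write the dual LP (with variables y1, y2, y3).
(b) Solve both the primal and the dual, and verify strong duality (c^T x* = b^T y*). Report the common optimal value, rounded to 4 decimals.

The standard primal-dual pair for 'max c^T x s.t. A x <= b, x >= 0' is:
  Dual:  min b^T y  s.t.  A^T y >= c,  y >= 0.

So the dual LP is:
  minimize  4y1 + 12y2 + 8y3
  subject to:
    y1 + 3y3 >= 4
    y2 + 4y3 >= 6
    y1, y2, y3 >= 0

Solving the primal: x* = (0, 2).
  primal value c^T x* = 12.
Solving the dual: y* = (0, 0, 1.5).
  dual value b^T y* = 12.
Strong duality: c^T x* = b^T y*. Confirmed.

12


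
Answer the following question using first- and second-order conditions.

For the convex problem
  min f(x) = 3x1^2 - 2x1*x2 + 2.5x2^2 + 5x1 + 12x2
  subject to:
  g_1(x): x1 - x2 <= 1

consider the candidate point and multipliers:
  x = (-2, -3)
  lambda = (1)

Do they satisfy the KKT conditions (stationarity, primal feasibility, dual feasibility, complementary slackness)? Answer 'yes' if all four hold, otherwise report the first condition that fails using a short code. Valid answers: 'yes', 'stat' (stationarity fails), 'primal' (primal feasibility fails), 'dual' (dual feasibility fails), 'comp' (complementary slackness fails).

Gradient of f: grad f(x) = Q x + c = (-1, 1)
Constraint values g_i(x) = a_i^T x - b_i:
  g_1((-2, -3)) = 0
Stationarity residual: grad f(x) + sum_i lambda_i a_i = (0, 0)
  -> stationarity OK
Primal feasibility (all g_i <= 0): OK
Dual feasibility (all lambda_i >= 0): OK
Complementary slackness (lambda_i * g_i(x) = 0 for all i): OK

Verdict: yes, KKT holds.

yes


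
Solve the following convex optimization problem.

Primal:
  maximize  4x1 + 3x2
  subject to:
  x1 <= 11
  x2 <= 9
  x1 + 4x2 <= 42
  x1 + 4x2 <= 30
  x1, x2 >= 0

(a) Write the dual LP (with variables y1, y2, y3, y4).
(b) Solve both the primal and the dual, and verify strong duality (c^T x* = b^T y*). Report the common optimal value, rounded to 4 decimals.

The standard primal-dual pair for 'max c^T x s.t. A x <= b, x >= 0' is:
  Dual:  min b^T y  s.t.  A^T y >= c,  y >= 0.

So the dual LP is:
  minimize  11y1 + 9y2 + 42y3 + 30y4
  subject to:
    y1 + y3 + y4 >= 4
    y2 + 4y3 + 4y4 >= 3
    y1, y2, y3, y4 >= 0

Solving the primal: x* = (11, 4.75).
  primal value c^T x* = 58.25.
Solving the dual: y* = (3.25, 0, 0, 0.75).
  dual value b^T y* = 58.25.
Strong duality: c^T x* = b^T y*. Confirmed.

58.25


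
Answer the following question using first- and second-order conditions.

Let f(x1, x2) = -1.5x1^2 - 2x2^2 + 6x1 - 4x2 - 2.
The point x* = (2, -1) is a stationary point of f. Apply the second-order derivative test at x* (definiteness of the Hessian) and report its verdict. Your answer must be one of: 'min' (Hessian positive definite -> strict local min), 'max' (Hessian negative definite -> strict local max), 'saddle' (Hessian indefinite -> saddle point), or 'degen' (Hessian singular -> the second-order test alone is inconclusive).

Compute the Hessian H = grad^2 f:
  H = [[-3, 0], [0, -4]]
Verify stationarity: grad f(x*) = H x* + g = (0, 0).
Eigenvalues of H: -4, -3.
Both eigenvalues < 0, so H is negative definite -> x* is a strict local max.

max


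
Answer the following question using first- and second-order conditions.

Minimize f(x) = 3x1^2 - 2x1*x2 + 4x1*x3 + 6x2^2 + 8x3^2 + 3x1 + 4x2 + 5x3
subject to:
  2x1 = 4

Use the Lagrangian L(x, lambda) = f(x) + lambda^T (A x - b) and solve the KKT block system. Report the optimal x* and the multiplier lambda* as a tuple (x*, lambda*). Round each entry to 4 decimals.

Form the Lagrangian:
  L(x, lambda) = (1/2) x^T Q x + c^T x + lambda^T (A x - b)
Stationarity (grad_x L = 0): Q x + c + A^T lambda = 0.
Primal feasibility: A x = b.

This gives the KKT block system:
  [ Q   A^T ] [ x     ]   [-c ]
  [ A    0  ] [ lambda ] = [ b ]

Solving the linear system:
  x*      = (2, 0, -0.8125)
  lambda* = (-5.875)
  f(x*)   = 12.7188

x* = (2, 0, -0.8125), lambda* = (-5.875)


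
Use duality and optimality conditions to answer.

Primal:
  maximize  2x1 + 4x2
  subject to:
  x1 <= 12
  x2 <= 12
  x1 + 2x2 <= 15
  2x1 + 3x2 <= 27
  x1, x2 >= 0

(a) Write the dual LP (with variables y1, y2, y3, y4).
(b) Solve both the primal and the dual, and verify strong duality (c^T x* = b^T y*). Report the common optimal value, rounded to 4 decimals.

The standard primal-dual pair for 'max c^T x s.t. A x <= b, x >= 0' is:
  Dual:  min b^T y  s.t.  A^T y >= c,  y >= 0.

So the dual LP is:
  minimize  12y1 + 12y2 + 15y3 + 27y4
  subject to:
    y1 + y3 + 2y4 >= 2
    y2 + 2y3 + 3y4 >= 4
    y1, y2, y3, y4 >= 0

Solving the primal: x* = (9, 3).
  primal value c^T x* = 30.
Solving the dual: y* = (0, 0, 2, 0).
  dual value b^T y* = 30.
Strong duality: c^T x* = b^T y*. Confirmed.

30


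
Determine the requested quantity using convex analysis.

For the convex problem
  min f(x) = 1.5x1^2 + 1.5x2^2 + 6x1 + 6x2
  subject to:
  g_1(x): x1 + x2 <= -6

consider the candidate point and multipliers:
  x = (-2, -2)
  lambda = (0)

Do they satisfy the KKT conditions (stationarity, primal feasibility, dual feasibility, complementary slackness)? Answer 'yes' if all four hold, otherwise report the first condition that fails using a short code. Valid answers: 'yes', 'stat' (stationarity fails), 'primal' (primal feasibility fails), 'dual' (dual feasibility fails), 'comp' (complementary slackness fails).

Gradient of f: grad f(x) = Q x + c = (0, 0)
Constraint values g_i(x) = a_i^T x - b_i:
  g_1((-2, -2)) = 2
Stationarity residual: grad f(x) + sum_i lambda_i a_i = (0, 0)
  -> stationarity OK
Primal feasibility (all g_i <= 0): FAILS
Dual feasibility (all lambda_i >= 0): OK
Complementary slackness (lambda_i * g_i(x) = 0 for all i): OK

Verdict: the first failing condition is primal_feasibility -> primal.

primal


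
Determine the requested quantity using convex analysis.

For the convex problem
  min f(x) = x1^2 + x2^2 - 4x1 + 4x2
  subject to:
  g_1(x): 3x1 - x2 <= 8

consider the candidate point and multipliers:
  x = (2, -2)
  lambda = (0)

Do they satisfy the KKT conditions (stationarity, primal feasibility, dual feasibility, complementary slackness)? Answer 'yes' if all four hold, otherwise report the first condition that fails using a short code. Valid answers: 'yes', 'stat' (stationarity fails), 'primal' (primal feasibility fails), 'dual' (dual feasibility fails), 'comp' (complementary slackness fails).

Gradient of f: grad f(x) = Q x + c = (0, 0)
Constraint values g_i(x) = a_i^T x - b_i:
  g_1((2, -2)) = 0
Stationarity residual: grad f(x) + sum_i lambda_i a_i = (0, 0)
  -> stationarity OK
Primal feasibility (all g_i <= 0): OK
Dual feasibility (all lambda_i >= 0): OK
Complementary slackness (lambda_i * g_i(x) = 0 for all i): OK

Verdict: yes, KKT holds.

yes


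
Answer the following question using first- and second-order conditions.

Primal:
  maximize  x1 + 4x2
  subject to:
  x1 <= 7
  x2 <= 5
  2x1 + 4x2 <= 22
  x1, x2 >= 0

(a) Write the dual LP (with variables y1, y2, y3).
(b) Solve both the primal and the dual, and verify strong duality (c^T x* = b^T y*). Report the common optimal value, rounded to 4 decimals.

The standard primal-dual pair for 'max c^T x s.t. A x <= b, x >= 0' is:
  Dual:  min b^T y  s.t.  A^T y >= c,  y >= 0.

So the dual LP is:
  minimize  7y1 + 5y2 + 22y3
  subject to:
    y1 + 2y3 >= 1
    y2 + 4y3 >= 4
    y1, y2, y3 >= 0

Solving the primal: x* = (1, 5).
  primal value c^T x* = 21.
Solving the dual: y* = (0, 2, 0.5).
  dual value b^T y* = 21.
Strong duality: c^T x* = b^T y*. Confirmed.

21


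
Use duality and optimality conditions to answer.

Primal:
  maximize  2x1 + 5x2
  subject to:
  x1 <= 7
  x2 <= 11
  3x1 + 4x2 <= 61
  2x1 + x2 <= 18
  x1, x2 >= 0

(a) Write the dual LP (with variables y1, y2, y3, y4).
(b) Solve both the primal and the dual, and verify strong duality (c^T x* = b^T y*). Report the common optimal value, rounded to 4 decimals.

The standard primal-dual pair for 'max c^T x s.t. A x <= b, x >= 0' is:
  Dual:  min b^T y  s.t.  A^T y >= c,  y >= 0.

So the dual LP is:
  minimize  7y1 + 11y2 + 61y3 + 18y4
  subject to:
    y1 + 3y3 + 2y4 >= 2
    y2 + 4y3 + y4 >= 5
    y1, y2, y3, y4 >= 0

Solving the primal: x* = (3.5, 11).
  primal value c^T x* = 62.
Solving the dual: y* = (0, 4, 0, 1).
  dual value b^T y* = 62.
Strong duality: c^T x* = b^T y*. Confirmed.

62


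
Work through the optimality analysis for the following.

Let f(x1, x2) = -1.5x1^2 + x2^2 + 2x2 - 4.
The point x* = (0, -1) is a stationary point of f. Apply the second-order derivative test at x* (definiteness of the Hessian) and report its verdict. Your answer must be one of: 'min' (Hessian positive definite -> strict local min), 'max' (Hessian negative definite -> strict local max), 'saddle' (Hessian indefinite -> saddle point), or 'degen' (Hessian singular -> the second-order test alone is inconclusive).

Compute the Hessian H = grad^2 f:
  H = [[-3, 0], [0, 2]]
Verify stationarity: grad f(x*) = H x* + g = (0, 0).
Eigenvalues of H: -3, 2.
Eigenvalues have mixed signs, so H is indefinite -> x* is a saddle point.

saddle


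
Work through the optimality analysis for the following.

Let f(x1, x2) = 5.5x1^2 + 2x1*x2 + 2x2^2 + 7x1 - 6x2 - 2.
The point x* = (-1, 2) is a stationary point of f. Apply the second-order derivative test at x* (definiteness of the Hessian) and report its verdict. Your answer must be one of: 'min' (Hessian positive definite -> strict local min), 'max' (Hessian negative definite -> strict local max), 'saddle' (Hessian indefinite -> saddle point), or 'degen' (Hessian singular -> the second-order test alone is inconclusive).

Compute the Hessian H = grad^2 f:
  H = [[11, 2], [2, 4]]
Verify stationarity: grad f(x*) = H x* + g = (0, 0).
Eigenvalues of H: 3.4689, 11.5311.
Both eigenvalues > 0, so H is positive definite -> x* is a strict local min.

min


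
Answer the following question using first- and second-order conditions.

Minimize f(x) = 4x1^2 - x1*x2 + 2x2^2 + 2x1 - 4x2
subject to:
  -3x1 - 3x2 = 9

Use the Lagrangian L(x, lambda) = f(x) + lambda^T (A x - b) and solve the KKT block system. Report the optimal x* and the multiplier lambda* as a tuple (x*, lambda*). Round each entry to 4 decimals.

Form the Lagrangian:
  L(x, lambda) = (1/2) x^T Q x + c^T x + lambda^T (A x - b)
Stationarity (grad_x L = 0): Q x + c + A^T lambda = 0.
Primal feasibility: A x = b.

This gives the KKT block system:
  [ Q   A^T ] [ x     ]   [-c ]
  [ A    0  ] [ lambda ] = [ b ]

Solving the linear system:
  x*      = (-1.5, -1.5)
  lambda* = (-2.8333)
  f(x*)   = 14.25

x* = (-1.5, -1.5), lambda* = (-2.8333)


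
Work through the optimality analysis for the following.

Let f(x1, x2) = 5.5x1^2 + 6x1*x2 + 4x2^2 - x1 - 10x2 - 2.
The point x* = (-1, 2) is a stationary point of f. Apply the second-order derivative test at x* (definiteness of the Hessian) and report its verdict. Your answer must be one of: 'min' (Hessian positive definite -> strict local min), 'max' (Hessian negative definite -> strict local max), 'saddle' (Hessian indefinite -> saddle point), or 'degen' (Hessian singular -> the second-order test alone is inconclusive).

Compute the Hessian H = grad^2 f:
  H = [[11, 6], [6, 8]]
Verify stationarity: grad f(x*) = H x* + g = (0, 0).
Eigenvalues of H: 3.3153, 15.6847.
Both eigenvalues > 0, so H is positive definite -> x* is a strict local min.

min


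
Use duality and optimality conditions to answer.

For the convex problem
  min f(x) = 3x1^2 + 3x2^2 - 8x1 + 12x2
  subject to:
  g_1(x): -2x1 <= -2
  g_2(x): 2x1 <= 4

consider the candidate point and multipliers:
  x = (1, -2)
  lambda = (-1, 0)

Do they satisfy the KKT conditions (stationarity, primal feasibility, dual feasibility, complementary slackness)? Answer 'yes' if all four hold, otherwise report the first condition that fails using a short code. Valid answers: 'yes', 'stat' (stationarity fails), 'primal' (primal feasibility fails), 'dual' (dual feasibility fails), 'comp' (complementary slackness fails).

Gradient of f: grad f(x) = Q x + c = (-2, 0)
Constraint values g_i(x) = a_i^T x - b_i:
  g_1((1, -2)) = 0
  g_2((1, -2)) = -2
Stationarity residual: grad f(x) + sum_i lambda_i a_i = (0, 0)
  -> stationarity OK
Primal feasibility (all g_i <= 0): OK
Dual feasibility (all lambda_i >= 0): FAILS
Complementary slackness (lambda_i * g_i(x) = 0 for all i): OK

Verdict: the first failing condition is dual_feasibility -> dual.

dual


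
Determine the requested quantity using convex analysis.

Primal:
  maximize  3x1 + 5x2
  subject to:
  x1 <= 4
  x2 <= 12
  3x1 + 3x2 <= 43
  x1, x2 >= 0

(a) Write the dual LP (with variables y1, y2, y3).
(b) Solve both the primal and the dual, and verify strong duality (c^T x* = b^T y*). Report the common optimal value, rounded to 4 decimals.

The standard primal-dual pair for 'max c^T x s.t. A x <= b, x >= 0' is:
  Dual:  min b^T y  s.t.  A^T y >= c,  y >= 0.

So the dual LP is:
  minimize  4y1 + 12y2 + 43y3
  subject to:
    y1 + 3y3 >= 3
    y2 + 3y3 >= 5
    y1, y2, y3 >= 0

Solving the primal: x* = (2.3333, 12).
  primal value c^T x* = 67.
Solving the dual: y* = (0, 2, 1).
  dual value b^T y* = 67.
Strong duality: c^T x* = b^T y*. Confirmed.

67


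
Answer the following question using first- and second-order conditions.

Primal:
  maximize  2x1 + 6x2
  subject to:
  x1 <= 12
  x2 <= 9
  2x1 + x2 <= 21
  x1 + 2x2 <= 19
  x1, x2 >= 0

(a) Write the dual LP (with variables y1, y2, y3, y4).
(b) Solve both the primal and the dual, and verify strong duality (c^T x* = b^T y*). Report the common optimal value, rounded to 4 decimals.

The standard primal-dual pair for 'max c^T x s.t. A x <= b, x >= 0' is:
  Dual:  min b^T y  s.t.  A^T y >= c,  y >= 0.

So the dual LP is:
  minimize  12y1 + 9y2 + 21y3 + 19y4
  subject to:
    y1 + 2y3 + y4 >= 2
    y2 + y3 + 2y4 >= 6
    y1, y2, y3, y4 >= 0

Solving the primal: x* = (1, 9).
  primal value c^T x* = 56.
Solving the dual: y* = (0, 2, 0, 2).
  dual value b^T y* = 56.
Strong duality: c^T x* = b^T y*. Confirmed.

56


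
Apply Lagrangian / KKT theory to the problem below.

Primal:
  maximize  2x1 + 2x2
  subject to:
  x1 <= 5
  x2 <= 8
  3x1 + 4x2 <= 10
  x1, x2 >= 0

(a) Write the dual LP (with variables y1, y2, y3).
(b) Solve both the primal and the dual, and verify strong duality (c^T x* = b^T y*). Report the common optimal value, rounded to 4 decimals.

The standard primal-dual pair for 'max c^T x s.t. A x <= b, x >= 0' is:
  Dual:  min b^T y  s.t.  A^T y >= c,  y >= 0.

So the dual LP is:
  minimize  5y1 + 8y2 + 10y3
  subject to:
    y1 + 3y3 >= 2
    y2 + 4y3 >= 2
    y1, y2, y3 >= 0

Solving the primal: x* = (3.3333, 0).
  primal value c^T x* = 6.6667.
Solving the dual: y* = (0, 0, 0.6667).
  dual value b^T y* = 6.6667.
Strong duality: c^T x* = b^T y*. Confirmed.

6.6667


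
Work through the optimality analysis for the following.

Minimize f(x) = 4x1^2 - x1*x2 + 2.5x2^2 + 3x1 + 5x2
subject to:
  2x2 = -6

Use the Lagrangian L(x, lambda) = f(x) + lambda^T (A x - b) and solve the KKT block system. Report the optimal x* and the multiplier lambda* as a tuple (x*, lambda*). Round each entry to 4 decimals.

Form the Lagrangian:
  L(x, lambda) = (1/2) x^T Q x + c^T x + lambda^T (A x - b)
Stationarity (grad_x L = 0): Q x + c + A^T lambda = 0.
Primal feasibility: A x = b.

This gives the KKT block system:
  [ Q   A^T ] [ x     ]   [-c ]
  [ A    0  ] [ lambda ] = [ b ]

Solving the linear system:
  x*      = (-0.75, -3)
  lambda* = (4.625)
  f(x*)   = 5.25

x* = (-0.75, -3), lambda* = (4.625)


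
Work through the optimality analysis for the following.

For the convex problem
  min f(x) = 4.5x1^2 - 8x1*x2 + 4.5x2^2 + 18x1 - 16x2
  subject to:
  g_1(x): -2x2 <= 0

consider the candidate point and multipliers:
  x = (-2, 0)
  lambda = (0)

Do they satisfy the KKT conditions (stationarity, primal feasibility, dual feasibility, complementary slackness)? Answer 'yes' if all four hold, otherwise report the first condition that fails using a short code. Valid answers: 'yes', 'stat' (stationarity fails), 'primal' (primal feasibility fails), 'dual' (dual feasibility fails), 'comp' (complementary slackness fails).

Gradient of f: grad f(x) = Q x + c = (0, 0)
Constraint values g_i(x) = a_i^T x - b_i:
  g_1((-2, 0)) = 0
Stationarity residual: grad f(x) + sum_i lambda_i a_i = (0, 0)
  -> stationarity OK
Primal feasibility (all g_i <= 0): OK
Dual feasibility (all lambda_i >= 0): OK
Complementary slackness (lambda_i * g_i(x) = 0 for all i): OK

Verdict: yes, KKT holds.

yes


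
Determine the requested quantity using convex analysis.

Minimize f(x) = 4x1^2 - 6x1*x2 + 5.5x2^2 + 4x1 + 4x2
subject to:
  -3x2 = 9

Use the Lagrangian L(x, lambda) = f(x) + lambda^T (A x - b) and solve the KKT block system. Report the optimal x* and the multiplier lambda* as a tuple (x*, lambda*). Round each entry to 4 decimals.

Form the Lagrangian:
  L(x, lambda) = (1/2) x^T Q x + c^T x + lambda^T (A x - b)
Stationarity (grad_x L = 0): Q x + c + A^T lambda = 0.
Primal feasibility: A x = b.

This gives the KKT block system:
  [ Q   A^T ] [ x     ]   [-c ]
  [ A    0  ] [ lambda ] = [ b ]

Solving the linear system:
  x*      = (-2.75, -3)
  lambda* = (-4.1667)
  f(x*)   = 7.25

x* = (-2.75, -3), lambda* = (-4.1667)


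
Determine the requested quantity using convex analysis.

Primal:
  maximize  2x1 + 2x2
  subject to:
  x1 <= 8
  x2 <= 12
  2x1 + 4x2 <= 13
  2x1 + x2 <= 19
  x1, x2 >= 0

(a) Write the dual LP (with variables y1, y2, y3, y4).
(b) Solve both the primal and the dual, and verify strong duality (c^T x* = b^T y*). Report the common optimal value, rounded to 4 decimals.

The standard primal-dual pair for 'max c^T x s.t. A x <= b, x >= 0' is:
  Dual:  min b^T y  s.t.  A^T y >= c,  y >= 0.

So the dual LP is:
  minimize  8y1 + 12y2 + 13y3 + 19y4
  subject to:
    y1 + 2y3 + 2y4 >= 2
    y2 + 4y3 + y4 >= 2
    y1, y2, y3, y4 >= 0

Solving the primal: x* = (6.5, 0).
  primal value c^T x* = 13.
Solving the dual: y* = (0, 0, 1, 0).
  dual value b^T y* = 13.
Strong duality: c^T x* = b^T y*. Confirmed.

13


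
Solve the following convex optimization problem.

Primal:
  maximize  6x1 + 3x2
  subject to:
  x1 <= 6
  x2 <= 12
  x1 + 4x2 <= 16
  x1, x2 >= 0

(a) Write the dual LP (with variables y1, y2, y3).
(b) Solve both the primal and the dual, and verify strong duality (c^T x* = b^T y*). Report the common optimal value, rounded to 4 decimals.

The standard primal-dual pair for 'max c^T x s.t. A x <= b, x >= 0' is:
  Dual:  min b^T y  s.t.  A^T y >= c,  y >= 0.

So the dual LP is:
  minimize  6y1 + 12y2 + 16y3
  subject to:
    y1 + y3 >= 6
    y2 + 4y3 >= 3
    y1, y2, y3 >= 0

Solving the primal: x* = (6, 2.5).
  primal value c^T x* = 43.5.
Solving the dual: y* = (5.25, 0, 0.75).
  dual value b^T y* = 43.5.
Strong duality: c^T x* = b^T y*. Confirmed.

43.5


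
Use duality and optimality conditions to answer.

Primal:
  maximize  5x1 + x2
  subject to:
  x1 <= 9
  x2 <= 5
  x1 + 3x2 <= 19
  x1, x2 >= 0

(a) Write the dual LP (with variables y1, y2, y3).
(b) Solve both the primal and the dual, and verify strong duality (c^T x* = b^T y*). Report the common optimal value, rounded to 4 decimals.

The standard primal-dual pair for 'max c^T x s.t. A x <= b, x >= 0' is:
  Dual:  min b^T y  s.t.  A^T y >= c,  y >= 0.

So the dual LP is:
  minimize  9y1 + 5y2 + 19y3
  subject to:
    y1 + y3 >= 5
    y2 + 3y3 >= 1
    y1, y2, y3 >= 0

Solving the primal: x* = (9, 3.3333).
  primal value c^T x* = 48.3333.
Solving the dual: y* = (4.6667, 0, 0.3333).
  dual value b^T y* = 48.3333.
Strong duality: c^T x* = b^T y*. Confirmed.

48.3333


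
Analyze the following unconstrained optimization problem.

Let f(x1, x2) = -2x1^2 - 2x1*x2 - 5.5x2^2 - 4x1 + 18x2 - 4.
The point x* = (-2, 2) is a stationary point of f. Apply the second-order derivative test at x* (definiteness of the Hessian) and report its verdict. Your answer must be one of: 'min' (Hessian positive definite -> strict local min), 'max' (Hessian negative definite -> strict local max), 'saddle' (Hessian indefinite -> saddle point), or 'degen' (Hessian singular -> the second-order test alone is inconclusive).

Compute the Hessian H = grad^2 f:
  H = [[-4, -2], [-2, -11]]
Verify stationarity: grad f(x*) = H x* + g = (0, 0).
Eigenvalues of H: -11.5311, -3.4689.
Both eigenvalues < 0, so H is negative definite -> x* is a strict local max.

max


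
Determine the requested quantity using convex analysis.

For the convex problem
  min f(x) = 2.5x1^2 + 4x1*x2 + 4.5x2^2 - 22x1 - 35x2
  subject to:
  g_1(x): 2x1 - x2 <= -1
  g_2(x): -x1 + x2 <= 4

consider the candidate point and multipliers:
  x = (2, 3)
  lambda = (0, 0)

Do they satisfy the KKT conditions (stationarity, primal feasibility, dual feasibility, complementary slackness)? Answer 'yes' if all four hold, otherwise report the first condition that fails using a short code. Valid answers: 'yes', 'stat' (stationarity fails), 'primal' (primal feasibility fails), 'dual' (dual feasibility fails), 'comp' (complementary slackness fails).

Gradient of f: grad f(x) = Q x + c = (0, 0)
Constraint values g_i(x) = a_i^T x - b_i:
  g_1((2, 3)) = 2
  g_2((2, 3)) = -3
Stationarity residual: grad f(x) + sum_i lambda_i a_i = (0, 0)
  -> stationarity OK
Primal feasibility (all g_i <= 0): FAILS
Dual feasibility (all lambda_i >= 0): OK
Complementary slackness (lambda_i * g_i(x) = 0 for all i): OK

Verdict: the first failing condition is primal_feasibility -> primal.

primal


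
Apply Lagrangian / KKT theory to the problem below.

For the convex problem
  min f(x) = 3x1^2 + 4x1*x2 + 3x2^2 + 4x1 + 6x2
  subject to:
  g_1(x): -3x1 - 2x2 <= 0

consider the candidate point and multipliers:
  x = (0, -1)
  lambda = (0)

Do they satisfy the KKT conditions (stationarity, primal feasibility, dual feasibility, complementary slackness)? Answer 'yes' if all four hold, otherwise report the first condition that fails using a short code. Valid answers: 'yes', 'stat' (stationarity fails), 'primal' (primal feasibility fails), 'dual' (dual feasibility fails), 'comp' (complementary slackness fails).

Gradient of f: grad f(x) = Q x + c = (0, 0)
Constraint values g_i(x) = a_i^T x - b_i:
  g_1((0, -1)) = 2
Stationarity residual: grad f(x) + sum_i lambda_i a_i = (0, 0)
  -> stationarity OK
Primal feasibility (all g_i <= 0): FAILS
Dual feasibility (all lambda_i >= 0): OK
Complementary slackness (lambda_i * g_i(x) = 0 for all i): OK

Verdict: the first failing condition is primal_feasibility -> primal.

primal


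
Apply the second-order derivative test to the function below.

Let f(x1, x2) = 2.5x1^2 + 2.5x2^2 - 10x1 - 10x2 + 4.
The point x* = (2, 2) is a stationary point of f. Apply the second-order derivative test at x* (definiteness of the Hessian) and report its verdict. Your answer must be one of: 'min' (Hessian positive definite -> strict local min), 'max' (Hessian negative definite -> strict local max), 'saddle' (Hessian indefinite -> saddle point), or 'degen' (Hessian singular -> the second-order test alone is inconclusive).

Compute the Hessian H = grad^2 f:
  H = [[5, 0], [0, 5]]
Verify stationarity: grad f(x*) = H x* + g = (0, 0).
Eigenvalues of H: 5, 5.
Both eigenvalues > 0, so H is positive definite -> x* is a strict local min.

min


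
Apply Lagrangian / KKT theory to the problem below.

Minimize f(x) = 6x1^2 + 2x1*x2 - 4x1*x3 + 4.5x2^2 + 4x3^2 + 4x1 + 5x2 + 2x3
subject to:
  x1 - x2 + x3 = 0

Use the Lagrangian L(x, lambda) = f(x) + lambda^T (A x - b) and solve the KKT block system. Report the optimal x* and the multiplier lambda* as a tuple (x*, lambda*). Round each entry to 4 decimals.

Form the Lagrangian:
  L(x, lambda) = (1/2) x^T Q x + c^T x + lambda^T (A x - b)
Stationarity (grad_x L = 0): Q x + c + A^T lambda = 0.
Primal feasibility: A x = b.

This gives the KKT block system:
  [ Q   A^T ] [ x     ]   [-c ]
  [ A    0  ] [ lambda ] = [ b ]

Solving the linear system:
  x*      = (-0.2766, -0.5745, -0.2979)
  lambda* = (-0.7234)
  f(x*)   = -2.2872

x* = (-0.2766, -0.5745, -0.2979), lambda* = (-0.7234)


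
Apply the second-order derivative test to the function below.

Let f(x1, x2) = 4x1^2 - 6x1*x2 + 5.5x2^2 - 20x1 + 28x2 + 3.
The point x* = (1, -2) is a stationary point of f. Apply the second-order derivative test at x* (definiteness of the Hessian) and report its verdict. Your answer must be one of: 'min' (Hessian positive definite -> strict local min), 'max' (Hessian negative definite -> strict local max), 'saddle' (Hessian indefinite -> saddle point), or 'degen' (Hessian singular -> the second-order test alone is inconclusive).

Compute the Hessian H = grad^2 f:
  H = [[8, -6], [-6, 11]]
Verify stationarity: grad f(x*) = H x* + g = (0, 0).
Eigenvalues of H: 3.3153, 15.6847.
Both eigenvalues > 0, so H is positive definite -> x* is a strict local min.

min


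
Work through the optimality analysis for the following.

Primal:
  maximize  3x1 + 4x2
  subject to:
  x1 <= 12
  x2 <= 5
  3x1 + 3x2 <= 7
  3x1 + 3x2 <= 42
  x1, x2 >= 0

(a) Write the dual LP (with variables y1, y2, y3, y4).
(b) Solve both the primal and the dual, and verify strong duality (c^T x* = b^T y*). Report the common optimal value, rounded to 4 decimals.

The standard primal-dual pair for 'max c^T x s.t. A x <= b, x >= 0' is:
  Dual:  min b^T y  s.t.  A^T y >= c,  y >= 0.

So the dual LP is:
  minimize  12y1 + 5y2 + 7y3 + 42y4
  subject to:
    y1 + 3y3 + 3y4 >= 3
    y2 + 3y3 + 3y4 >= 4
    y1, y2, y3, y4 >= 0

Solving the primal: x* = (0, 2.3333).
  primal value c^T x* = 9.3333.
Solving the dual: y* = (0, 0, 1.3333, 0).
  dual value b^T y* = 9.3333.
Strong duality: c^T x* = b^T y*. Confirmed.

9.3333


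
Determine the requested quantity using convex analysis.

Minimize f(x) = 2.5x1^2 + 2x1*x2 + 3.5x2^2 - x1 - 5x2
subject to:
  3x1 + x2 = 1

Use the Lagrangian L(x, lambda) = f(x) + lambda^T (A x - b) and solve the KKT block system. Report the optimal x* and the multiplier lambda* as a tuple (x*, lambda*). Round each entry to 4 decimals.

Form the Lagrangian:
  L(x, lambda) = (1/2) x^T Q x + c^T x + lambda^T (A x - b)
Stationarity (grad_x L = 0): Q x + c + A^T lambda = 0.
Primal feasibility: A x = b.

This gives the KKT block system:
  [ Q   A^T ] [ x     ]   [-c ]
  [ A    0  ] [ lambda ] = [ b ]

Solving the linear system:
  x*      = (0.0893, 0.7321)
  lambda* = (-0.3036)
  f(x*)   = -1.7232

x* = (0.0893, 0.7321), lambda* = (-0.3036)


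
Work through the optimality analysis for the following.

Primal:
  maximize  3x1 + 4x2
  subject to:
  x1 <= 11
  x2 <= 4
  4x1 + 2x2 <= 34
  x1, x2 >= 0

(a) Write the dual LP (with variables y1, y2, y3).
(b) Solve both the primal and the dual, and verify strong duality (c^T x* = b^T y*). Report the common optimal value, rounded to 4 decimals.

The standard primal-dual pair for 'max c^T x s.t. A x <= b, x >= 0' is:
  Dual:  min b^T y  s.t.  A^T y >= c,  y >= 0.

So the dual LP is:
  minimize  11y1 + 4y2 + 34y3
  subject to:
    y1 + 4y3 >= 3
    y2 + 2y3 >= 4
    y1, y2, y3 >= 0

Solving the primal: x* = (6.5, 4).
  primal value c^T x* = 35.5.
Solving the dual: y* = (0, 2.5, 0.75).
  dual value b^T y* = 35.5.
Strong duality: c^T x* = b^T y*. Confirmed.

35.5


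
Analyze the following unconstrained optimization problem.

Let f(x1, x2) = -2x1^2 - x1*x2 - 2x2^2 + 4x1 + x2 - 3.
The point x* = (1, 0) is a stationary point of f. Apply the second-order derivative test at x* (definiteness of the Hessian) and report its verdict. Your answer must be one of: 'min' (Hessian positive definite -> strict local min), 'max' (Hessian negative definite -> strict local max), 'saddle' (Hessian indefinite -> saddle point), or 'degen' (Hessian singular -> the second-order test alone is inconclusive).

Compute the Hessian H = grad^2 f:
  H = [[-4, -1], [-1, -4]]
Verify stationarity: grad f(x*) = H x* + g = (0, 0).
Eigenvalues of H: -5, -3.
Both eigenvalues < 0, so H is negative definite -> x* is a strict local max.

max


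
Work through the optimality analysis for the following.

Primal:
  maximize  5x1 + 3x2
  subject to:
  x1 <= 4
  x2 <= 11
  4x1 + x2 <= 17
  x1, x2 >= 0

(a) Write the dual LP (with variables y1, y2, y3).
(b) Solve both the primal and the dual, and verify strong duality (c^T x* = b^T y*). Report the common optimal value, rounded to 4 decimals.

The standard primal-dual pair for 'max c^T x s.t. A x <= b, x >= 0' is:
  Dual:  min b^T y  s.t.  A^T y >= c,  y >= 0.

So the dual LP is:
  minimize  4y1 + 11y2 + 17y3
  subject to:
    y1 + 4y3 >= 5
    y2 + y3 >= 3
    y1, y2, y3 >= 0

Solving the primal: x* = (1.5, 11).
  primal value c^T x* = 40.5.
Solving the dual: y* = (0, 1.75, 1.25).
  dual value b^T y* = 40.5.
Strong duality: c^T x* = b^T y*. Confirmed.

40.5


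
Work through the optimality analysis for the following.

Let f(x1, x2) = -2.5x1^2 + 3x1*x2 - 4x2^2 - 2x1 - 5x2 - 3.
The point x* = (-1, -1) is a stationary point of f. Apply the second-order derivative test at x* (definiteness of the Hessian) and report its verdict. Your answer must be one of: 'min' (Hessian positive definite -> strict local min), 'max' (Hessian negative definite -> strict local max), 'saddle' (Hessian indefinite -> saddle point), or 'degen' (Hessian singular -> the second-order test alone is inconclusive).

Compute the Hessian H = grad^2 f:
  H = [[-5, 3], [3, -8]]
Verify stationarity: grad f(x*) = H x* + g = (0, 0).
Eigenvalues of H: -9.8541, -3.1459.
Both eigenvalues < 0, so H is negative definite -> x* is a strict local max.

max


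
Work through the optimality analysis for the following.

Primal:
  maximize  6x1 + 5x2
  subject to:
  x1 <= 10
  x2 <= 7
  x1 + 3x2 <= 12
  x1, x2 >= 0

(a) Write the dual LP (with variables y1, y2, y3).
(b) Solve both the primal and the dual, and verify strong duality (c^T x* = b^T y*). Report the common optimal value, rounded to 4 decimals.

The standard primal-dual pair for 'max c^T x s.t. A x <= b, x >= 0' is:
  Dual:  min b^T y  s.t.  A^T y >= c,  y >= 0.

So the dual LP is:
  minimize  10y1 + 7y2 + 12y3
  subject to:
    y1 + y3 >= 6
    y2 + 3y3 >= 5
    y1, y2, y3 >= 0

Solving the primal: x* = (10, 0.6667).
  primal value c^T x* = 63.3333.
Solving the dual: y* = (4.3333, 0, 1.6667).
  dual value b^T y* = 63.3333.
Strong duality: c^T x* = b^T y*. Confirmed.

63.3333


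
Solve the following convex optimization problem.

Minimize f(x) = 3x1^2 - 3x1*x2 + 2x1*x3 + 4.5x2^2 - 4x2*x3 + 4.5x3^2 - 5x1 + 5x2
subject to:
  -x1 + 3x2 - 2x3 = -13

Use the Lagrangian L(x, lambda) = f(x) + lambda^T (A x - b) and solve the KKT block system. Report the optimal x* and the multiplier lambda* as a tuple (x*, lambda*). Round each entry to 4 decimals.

Form the Lagrangian:
  L(x, lambda) = (1/2) x^T Q x + c^T x + lambda^T (A x - b)
Stationarity (grad_x L = 0): Q x + c + A^T lambda = 0.
Primal feasibility: A x = b.

This gives the KKT block system:
  [ Q   A^T ] [ x     ]   [-c ]
  [ A    0  ] [ lambda ] = [ b ]

Solving the linear system:
  x*      = (0.5806, -3.7097, 0.6452)
  lambda* = (10.9032)
  f(x*)   = 60.1452

x* = (0.5806, -3.7097, 0.6452), lambda* = (10.9032)
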